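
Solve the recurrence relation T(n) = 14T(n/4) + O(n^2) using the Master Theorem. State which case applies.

Master Theorem for T(n) = 14T(n/4) + O(n^2):

a = 14, b = 4, c = 2
log_b(a) = log_4(14) = 1.9037

Case 3: c = 2 > log_4(14) = 1.9037
T(n) = O(n^2) = O(n^2)

For T(n) = 14T(n/4) + O(n^2): log_4(14) = 1.9037. This is Case 3 of the Master Theorem (c > log_b(a), work dominated by root), giving O(n^2).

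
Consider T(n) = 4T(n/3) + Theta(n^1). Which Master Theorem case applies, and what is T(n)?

Master Theorem for T(n) = 4T(n/3) + O(n^1):

a = 4, b = 3, c = 1
log_b(a) = log_3(4) = 1.2619

Case 1: c = 1 < log_3(4) = 1.2619
T(n) = O(n^(log_3 4))

For T(n) = 4T(n/3) + O(n^1): log_3(4) = 1.2619. This is Case 1 of the Master Theorem (c < log_b(a), work dominated by leaves), giving O(n^(log_3 4)).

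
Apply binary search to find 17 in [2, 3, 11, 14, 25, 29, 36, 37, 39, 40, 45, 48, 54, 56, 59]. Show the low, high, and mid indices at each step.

Binary search for 17 in [2, 3, 11, 14, 25, 29, 36, 37, 39, 40, 45, 48, 54, 56, 59]:

lo=0, hi=14, mid=7, arr[mid]=37 -> 37 > 17, search left half
lo=0, hi=6, mid=3, arr[mid]=14 -> 14 < 17, search right half
lo=4, hi=6, mid=5, arr[mid]=29 -> 29 > 17, search left half
lo=4, hi=4, mid=4, arr[mid]=25 -> 25 > 17, search left half
lo=4 > hi=3, target 17 not found

Binary search determines that 17 is not in the array after 4 comparisons. The search space was exhausted without finding the target.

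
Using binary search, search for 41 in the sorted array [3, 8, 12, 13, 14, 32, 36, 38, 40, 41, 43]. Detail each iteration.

Binary search for 41 in [3, 8, 12, 13, 14, 32, 36, 38, 40, 41, 43]:

lo=0, hi=10, mid=5, arr[mid]=32 -> 32 < 41, search right half
lo=6, hi=10, mid=8, arr[mid]=40 -> 40 < 41, search right half
lo=9, hi=10, mid=9, arr[mid]=41 -> Found target at index 9!

Binary search finds 41 at index 9 after 3 comparisons. The search repeatedly halves the search space by comparing with the middle element.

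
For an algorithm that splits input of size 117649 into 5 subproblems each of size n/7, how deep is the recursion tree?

For divide and conquer with division factor 7:

Problem sizes at each level:
Level 0: 117649
Level 1: 16807
Level 2: 2401
Level 3: 343
Level 4: 49
Level 5: 7
Level 6: 1

The root is level 0 and the size-1 base case is level 6 (the tree spans levels 0 through 6, i.e. 7 levels counting the root), so the depth is the number of divisions: log_7(117649) = 6

The recursion tree depth is log_7(117649) = 6. At each level, the problem size is divided by 7, so it takes 6 divisions to reduce to a base case of size 1. The algorithm makes 5 recursive calls at each level.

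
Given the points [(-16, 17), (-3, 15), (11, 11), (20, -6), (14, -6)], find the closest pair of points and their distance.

Computing all pairwise distances among 5 points:

d((-16, 17), (-3, 15)) = 13.1529
d((-16, 17), (11, 11)) = 27.6586
d((-16, 17), (20, -6)) = 42.72
d((-16, 17), (14, -6)) = 37.8021
d((-3, 15), (11, 11)) = 14.5602
d((-3, 15), (20, -6)) = 31.1448
d((-3, 15), (14, -6)) = 27.0185
d((11, 11), (20, -6)) = 19.2354
d((11, 11), (14, -6)) = 17.2627
d((20, -6), (14, -6)) = 6.0 <-- minimum

Closest pair: (20, -6) and (14, -6) with distance 6.0

The closest pair is (20, -6) and (14, -6) with Euclidean distance 6.0. For 5 points, brute-force pairwise comparison is shown above. For large n, the divide-and-conquer algorithm (sort by x, recurse on halves, check the dividing strip) achieves O(n log n).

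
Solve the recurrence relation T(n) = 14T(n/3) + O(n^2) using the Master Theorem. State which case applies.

Master Theorem for T(n) = 14T(n/3) + O(n^2):

a = 14, b = 3, c = 2
log_b(a) = log_3(14) = 2.4022

Case 1: c = 2 < log_3(14) = 2.4022
T(n) = O(n^(log_3 14))

For T(n) = 14T(n/3) + O(n^2): log_3(14) = 2.4022. This is Case 1 of the Master Theorem (c < log_b(a), work dominated by leaves), giving O(n^(log_3 14)).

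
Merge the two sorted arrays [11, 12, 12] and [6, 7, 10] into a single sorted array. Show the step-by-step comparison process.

Merging process:

Compare 11 vs 6: take 6 from right. Merged: [6]
Compare 11 vs 7: take 7 from right. Merged: [6, 7]
Compare 11 vs 10: take 10 from right. Merged: [6, 7, 10]
Append remaining from left: [11, 12, 12]. Merged: [6, 7, 10, 11, 12, 12]

Final merged array: [6, 7, 10, 11, 12, 12]
Total comparisons: 3

The merged array is [6, 7, 10, 11, 12, 12], requiring 3 comparisons. The merge step runs in O(n) time where n is the total number of elements.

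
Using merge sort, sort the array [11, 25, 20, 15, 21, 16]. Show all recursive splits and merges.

Merge sort trace:

Split: [11, 25, 20, 15, 21, 16] -> [11, 25, 20] and [15, 21, 16]
  Split: [11, 25, 20] -> [11] and [25, 20]
    Split: [25, 20] -> [25] and [20]
    Merge: [25] + [20] -> [20, 25]
  Merge: [11] + [20, 25] -> [11, 20, 25]
  Split: [15, 21, 16] -> [15] and [21, 16]
    Split: [21, 16] -> [21] and [16]
    Merge: [21] + [16] -> [16, 21]
  Merge: [15] + [16, 21] -> [15, 16, 21]
Merge: [11, 20, 25] + [15, 16, 21] -> [11, 15, 16, 20, 21, 25]

Final sorted array: [11, 15, 16, 20, 21, 25]

The merge sort proceeds by recursively splitting the array and merging sorted halves.
After all merges, the sorted array is [11, 15, 16, 20, 21, 25].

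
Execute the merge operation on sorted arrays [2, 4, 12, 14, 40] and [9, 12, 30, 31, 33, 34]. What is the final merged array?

Merging process:

Compare 2 vs 9: take 2 from left. Merged: [2]
Compare 4 vs 9: take 4 from left. Merged: [2, 4]
Compare 12 vs 9: take 9 from right. Merged: [2, 4, 9]
Compare 12 vs 12: take 12 from left. Merged: [2, 4, 9, 12]
Compare 14 vs 12: take 12 from right. Merged: [2, 4, 9, 12, 12]
Compare 14 vs 30: take 14 from left. Merged: [2, 4, 9, 12, 12, 14]
Compare 40 vs 30: take 30 from right. Merged: [2, 4, 9, 12, 12, 14, 30]
Compare 40 vs 31: take 31 from right. Merged: [2, 4, 9, 12, 12, 14, 30, 31]
Compare 40 vs 33: take 33 from right. Merged: [2, 4, 9, 12, 12, 14, 30, 31, 33]
Compare 40 vs 34: take 34 from right. Merged: [2, 4, 9, 12, 12, 14, 30, 31, 33, 34]
Append remaining from left: [40]. Merged: [2, 4, 9, 12, 12, 14, 30, 31, 33, 34, 40]

Final merged array: [2, 4, 9, 12, 12, 14, 30, 31, 33, 34, 40]
Total comparisons: 10

The merged array is [2, 4, 9, 12, 12, 14, 30, 31, 33, 34, 40], requiring 10 comparisons. The merge step runs in O(n) time where n is the total number of elements.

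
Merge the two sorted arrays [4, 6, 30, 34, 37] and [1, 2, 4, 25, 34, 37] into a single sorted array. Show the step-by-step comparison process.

Merging process:

Compare 4 vs 1: take 1 from right. Merged: [1]
Compare 4 vs 2: take 2 from right. Merged: [1, 2]
Compare 4 vs 4: take 4 from left. Merged: [1, 2, 4]
Compare 6 vs 4: take 4 from right. Merged: [1, 2, 4, 4]
Compare 6 vs 25: take 6 from left. Merged: [1, 2, 4, 4, 6]
Compare 30 vs 25: take 25 from right. Merged: [1, 2, 4, 4, 6, 25]
Compare 30 vs 34: take 30 from left. Merged: [1, 2, 4, 4, 6, 25, 30]
Compare 34 vs 34: take 34 from left. Merged: [1, 2, 4, 4, 6, 25, 30, 34]
Compare 37 vs 34: take 34 from right. Merged: [1, 2, 4, 4, 6, 25, 30, 34, 34]
Compare 37 vs 37: take 37 from left. Merged: [1, 2, 4, 4, 6, 25, 30, 34, 34, 37]
Append remaining from right: [37]. Merged: [1, 2, 4, 4, 6, 25, 30, 34, 34, 37, 37]

Final merged array: [1, 2, 4, 4, 6, 25, 30, 34, 34, 37, 37]
Total comparisons: 10

The merged array is [1, 2, 4, 4, 6, 25, 30, 34, 34, 37, 37], requiring 10 comparisons. The merge step runs in O(n) time where n is the total number of elements.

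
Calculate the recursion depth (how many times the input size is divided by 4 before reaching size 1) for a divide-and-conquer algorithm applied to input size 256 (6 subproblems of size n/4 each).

For divide and conquer with division factor 4:

Problem sizes at each level:
Level 0: 256
Level 1: 64
Level 2: 16
Level 3: 4
Level 4: 1

The root is level 0 and the size-1 base case is level 4 (the tree spans levels 0 through 4, i.e. 5 levels counting the root), so the depth is the number of divisions: log_4(256) = 4

The recursion tree depth is log_4(256) = 4. At each level, the problem size is divided by 4, so it takes 4 divisions to reduce to a base case of size 1. The algorithm makes 6 recursive calls at each level.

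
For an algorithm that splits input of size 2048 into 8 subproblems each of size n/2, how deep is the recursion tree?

For divide and conquer with division factor 2:

Problem sizes at each level:
Level 0: 2048
Level 1: 1024
Level 2: 512
Level 3: 256
Level 4: 128
Level 5: 64
Level 6: 32
Level 7: 16
Level 8: 8
Level 9: 4
Level 10: 2
Level 11: 1

The root is level 0 and the size-1 base case is level 11 (the tree spans levels 0 through 11, i.e. 12 levels counting the root), so the depth is the number of divisions: log_2(2048) = 11

The recursion tree depth is log_2(2048) = 11. At each level, the problem size is divided by 2, so it takes 11 divisions to reduce to a base case of size 1. The algorithm makes 8 recursive calls at each level.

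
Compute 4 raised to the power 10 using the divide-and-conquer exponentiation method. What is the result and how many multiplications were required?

Computing 4^10 by squaring (build up from 4^1; each line after the first costs one multiplication):

4^1 = 4
4^2 = (4^1)^2 = 4^2 = 16
4^4 = (4^2)^2 = 16^2 = 256
4^5 = 4 * 4^4 = 4 * 256 = 1024
4^10 = (4^5)^2 = 1024^2 = 1048576

Result: 1048576
Multiplications needed: 4 (4 lines after 4^1)

4^10 = 1048576. Using exponentiation by squaring, this requires 4 multiplications. The key idea: if the exponent is even, square the half-power; if odd, multiply by the base once.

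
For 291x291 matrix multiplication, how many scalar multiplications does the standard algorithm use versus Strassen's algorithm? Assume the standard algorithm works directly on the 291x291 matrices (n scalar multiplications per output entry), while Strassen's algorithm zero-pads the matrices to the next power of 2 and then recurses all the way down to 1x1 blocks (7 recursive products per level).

Matrix multiplication for 291x291 matrices:

Strassen's algorithm requires power-of-2 dimensions. Pad 291x291 to 512x512 (next power of 2).

Standard algorithm: 291^3 = 24642171 multiplications
Strassen's algorithm: 7^(log2(512)) = 7^9 = 40353607 multiplications
Difference: 24642171 - 40353607 = -15711436 (Strassen uses MORE here due to padding overhead — for small or just-over-power-of-2 n, padding can outweigh the per-level savings)

Standard: 24642171 multiplications (291^3). Strassen: 40353607 multiplications (7^9, after padding to 512x512). Strassen reduces 8 recursive multiplications to 7 at each level.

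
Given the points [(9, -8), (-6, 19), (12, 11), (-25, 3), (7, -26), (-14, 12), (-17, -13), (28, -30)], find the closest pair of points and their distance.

Computing all pairwise distances among 8 points:

d((9, -8), (-6, 19)) = 30.8869
d((9, -8), (12, 11)) = 19.2354
d((9, -8), (-25, 3)) = 35.7351
d((9, -8), (7, -26)) = 18.1108
d((9, -8), (-14, 12)) = 30.4795
d((9, -8), (-17, -13)) = 26.4764
d((9, -8), (28, -30)) = 29.0689
d((-6, 19), (12, 11)) = 19.6977
d((-6, 19), (-25, 3)) = 24.8395
d((-6, 19), (7, -26)) = 46.8402
d((-6, 19), (-14, 12)) = 10.6301 <-- minimum
d((-6, 19), (-17, -13)) = 33.8378
d((-6, 19), (28, -30)) = 59.6406
d((12, 11), (-25, 3)) = 37.855
d((12, 11), (7, -26)) = 37.3363
d((12, 11), (-14, 12)) = 26.0192
d((12, 11), (-17, -13)) = 37.6431
d((12, 11), (28, -30)) = 44.0114
d((-25, 3), (7, -26)) = 43.1856
d((-25, 3), (-14, 12)) = 14.2127
d((-25, 3), (-17, -13)) = 17.8885
d((-25, 3), (28, -30)) = 62.434
d((7, -26), (-14, 12)) = 43.4166
d((7, -26), (-17, -13)) = 27.2947
d((7, -26), (28, -30)) = 21.3776
d((-14, 12), (-17, -13)) = 25.1794
d((-14, 12), (28, -30)) = 59.397
d((-17, -13), (28, -30)) = 48.1041

Closest pair: (-6, 19) and (-14, 12) with distance 10.6301

The closest pair is (-6, 19) and (-14, 12) with Euclidean distance 10.6301. For 8 points, brute-force pairwise comparison is shown above. For large n, the divide-and-conquer algorithm (sort by x, recurse on halves, check the dividing strip) achieves O(n log n).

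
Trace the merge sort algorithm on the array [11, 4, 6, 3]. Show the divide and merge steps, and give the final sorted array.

Merge sort trace:

Split: [11, 4, 6, 3] -> [11, 4] and [6, 3]
  Split: [11, 4] -> [11] and [4]
  Merge: [11] + [4] -> [4, 11]
  Split: [6, 3] -> [6] and [3]
  Merge: [6] + [3] -> [3, 6]
Merge: [4, 11] + [3, 6] -> [3, 4, 6, 11]

Final sorted array: [3, 4, 6, 11]

The merge sort proceeds by recursively splitting the array and merging sorted halves.
After all merges, the sorted array is [3, 4, 6, 11].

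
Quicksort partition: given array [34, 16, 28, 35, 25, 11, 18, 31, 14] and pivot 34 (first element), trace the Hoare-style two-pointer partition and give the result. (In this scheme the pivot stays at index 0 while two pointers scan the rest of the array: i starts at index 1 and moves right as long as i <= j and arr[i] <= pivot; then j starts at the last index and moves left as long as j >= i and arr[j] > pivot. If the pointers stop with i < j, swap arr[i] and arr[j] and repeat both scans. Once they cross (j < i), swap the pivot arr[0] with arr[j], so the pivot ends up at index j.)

Hoare-style two-pointer partition with pivot = 34:

Initial array: [34, 16, 28, 35, 25, 11, 18, 31, 14]

Pointers start at i = 1, j = 8.
i stops at index 3 (arr[3]=35 > 34), j stops at index 8 (arr[8]=14 <= 34): swap arr[3] and arr[8], array becomes [34, 16, 28, 14, 25, 11, 18, 31, 35]
i ends at 8, j ends at 7: the pointers have crossed (j < i), so scanning stops.

Swap pivot arr[0] with arr[7] to place pivot at position 7: [31, 16, 28, 14, 25, 11, 18, 34, 35]
Pivot position: 7

After partitioning with pivot 34, the array becomes [31, 16, 28, 14, 25, 11, 18, 34, 35]. The pivot is placed at index 7. All elements to the left of the pivot are <= 34, and all elements to the right are > 34.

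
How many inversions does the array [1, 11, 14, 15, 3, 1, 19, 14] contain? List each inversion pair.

Finding inversions in [1, 11, 14, 15, 3, 1, 19, 14]:

(1, 4): arr[1]=11 > arr[4]=3
(1, 5): arr[1]=11 > arr[5]=1
(2, 4): arr[2]=14 > arr[4]=3
(2, 5): arr[2]=14 > arr[5]=1
(3, 4): arr[3]=15 > arr[4]=3
(3, 5): arr[3]=15 > arr[5]=1
(3, 7): arr[3]=15 > arr[7]=14
(4, 5): arr[4]=3 > arr[5]=1
(6, 7): arr[6]=19 > arr[7]=14

Total inversions: 9

The array has 9 inversion(s): (1,4), (1,5), (2,4), (2,5), (3,4), (3,5), (3,7), (4,5), (6,7). Each pair (i,j) satisfies i < j and arr[i] > arr[j].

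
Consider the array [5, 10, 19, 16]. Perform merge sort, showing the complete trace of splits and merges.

Merge sort trace:

Split: [5, 10, 19, 16] -> [5, 10] and [19, 16]
  Split: [5, 10] -> [5] and [10]
  Merge: [5] + [10] -> [5, 10]
  Split: [19, 16] -> [19] and [16]
  Merge: [19] + [16] -> [16, 19]
Merge: [5, 10] + [16, 19] -> [5, 10, 16, 19]

Final sorted array: [5, 10, 16, 19]

The merge sort proceeds by recursively splitting the array and merging sorted halves.
After all merges, the sorted array is [5, 10, 16, 19].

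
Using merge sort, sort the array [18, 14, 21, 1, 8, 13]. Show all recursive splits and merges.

Merge sort trace:

Split: [18, 14, 21, 1, 8, 13] -> [18, 14, 21] and [1, 8, 13]
  Split: [18, 14, 21] -> [18] and [14, 21]
    Split: [14, 21] -> [14] and [21]
    Merge: [14] + [21] -> [14, 21]
  Merge: [18] + [14, 21] -> [14, 18, 21]
  Split: [1, 8, 13] -> [1] and [8, 13]
    Split: [8, 13] -> [8] and [13]
    Merge: [8] + [13] -> [8, 13]
  Merge: [1] + [8, 13] -> [1, 8, 13]
Merge: [14, 18, 21] + [1, 8, 13] -> [1, 8, 13, 14, 18, 21]

Final sorted array: [1, 8, 13, 14, 18, 21]

The merge sort proceeds by recursively splitting the array and merging sorted halves.
After all merges, the sorted array is [1, 8, 13, 14, 18, 21].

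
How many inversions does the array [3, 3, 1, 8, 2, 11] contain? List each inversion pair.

Finding inversions in [3, 3, 1, 8, 2, 11]:

(0, 2): arr[0]=3 > arr[2]=1
(0, 4): arr[0]=3 > arr[4]=2
(1, 2): arr[1]=3 > arr[2]=1
(1, 4): arr[1]=3 > arr[4]=2
(3, 4): arr[3]=8 > arr[4]=2

Total inversions: 5

The array has 5 inversion(s): (0,2), (0,4), (1,2), (1,4), (3,4). Each pair (i,j) satisfies i < j and arr[i] > arr[j].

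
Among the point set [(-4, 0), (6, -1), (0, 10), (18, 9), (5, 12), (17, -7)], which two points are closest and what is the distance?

Computing all pairwise distances among 6 points:

d((-4, 0), (6, -1)) = 10.0499
d((-4, 0), (0, 10)) = 10.7703
d((-4, 0), (18, 9)) = 23.7697
d((-4, 0), (5, 12)) = 15.0
d((-4, 0), (17, -7)) = 22.1359
d((6, -1), (0, 10)) = 12.53
d((6, -1), (18, 9)) = 15.6205
d((6, -1), (5, 12)) = 13.0384
d((6, -1), (17, -7)) = 12.53
d((0, 10), (18, 9)) = 18.0278
d((0, 10), (5, 12)) = 5.3852 <-- minimum
d((0, 10), (17, -7)) = 24.0416
d((18, 9), (5, 12)) = 13.3417
d((18, 9), (17, -7)) = 16.0312
d((5, 12), (17, -7)) = 22.4722

Closest pair: (0, 10) and (5, 12) with distance 5.3852

The closest pair is (0, 10) and (5, 12) with Euclidean distance 5.3852. For 6 points, brute-force pairwise comparison is shown above. For large n, the divide-and-conquer algorithm (sort by x, recurse on halves, check the dividing strip) achieves O(n log n).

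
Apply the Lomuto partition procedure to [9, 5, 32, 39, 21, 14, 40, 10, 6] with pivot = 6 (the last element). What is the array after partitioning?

Lomuto partition with pivot = 6:

Initial array: [9, 5, 32, 39, 21, 14, 40, 10, 6]

arr[0]=9 > 6: no swap
arr[1]=5 <= 6: swap with position 0, array becomes [5, 9, 32, 39, 21, 14, 40, 10, 6]
arr[2]=32 > 6: no swap
arr[3]=39 > 6: no swap
arr[4]=21 > 6: no swap
arr[5]=14 > 6: no swap
arr[6]=40 > 6: no swap
arr[7]=10 > 6: no swap

Place pivot at position 1: [5, 6, 32, 39, 21, 14, 40, 10, 9]
Pivot position: 1

After partitioning with pivot 6, the array becomes [5, 6, 32, 39, 21, 14, 40, 10, 9]. The pivot is placed at index 1. All elements to the left of the pivot are <= 6, and all elements to the right are > 6.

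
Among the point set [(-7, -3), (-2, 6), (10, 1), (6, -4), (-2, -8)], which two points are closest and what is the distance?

Computing all pairwise distances among 5 points:

d((-7, -3), (-2, 6)) = 10.2956
d((-7, -3), (10, 1)) = 17.4642
d((-7, -3), (6, -4)) = 13.0384
d((-7, -3), (-2, -8)) = 7.0711
d((-2, 6), (10, 1)) = 13.0
d((-2, 6), (6, -4)) = 12.8062
d((-2, 6), (-2, -8)) = 14.0
d((10, 1), (6, -4)) = 6.4031 <-- minimum
d((10, 1), (-2, -8)) = 15.0
d((6, -4), (-2, -8)) = 8.9443

Closest pair: (10, 1) and (6, -4) with distance 6.4031

The closest pair is (10, 1) and (6, -4) with Euclidean distance 6.4031. For 5 points, brute-force pairwise comparison is shown above. For large n, the divide-and-conquer algorithm (sort by x, recurse on halves, check the dividing strip) achieves O(n log n).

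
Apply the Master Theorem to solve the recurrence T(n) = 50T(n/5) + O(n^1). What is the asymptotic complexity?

Master Theorem for T(n) = 50T(n/5) + O(n^1):

a = 50, b = 5, c = 1
log_b(a) = log_5(50) = 2.4307

Case 1: c = 1 < log_5(50) = 2.4307
T(n) = O(n^(log_5 50))

For T(n) = 50T(n/5) + O(n^1): log_5(50) = 2.4307. This is Case 1 of the Master Theorem (c < log_b(a), work dominated by leaves), giving O(n^(log_5 50)).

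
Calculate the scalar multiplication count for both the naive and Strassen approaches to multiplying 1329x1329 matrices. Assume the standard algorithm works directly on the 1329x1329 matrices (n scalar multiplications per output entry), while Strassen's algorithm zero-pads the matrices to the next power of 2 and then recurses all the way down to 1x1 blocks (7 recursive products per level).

Matrix multiplication for 1329x1329 matrices:

Strassen's algorithm requires power-of-2 dimensions. Pad 1329x1329 to 2048x2048 (next power of 2).

Standard algorithm: 1329^3 = 2347334289 multiplications
Strassen's algorithm: 7^(log2(2048)) = 7^11 = 1977326743 multiplications
Savings: 2347334289 - 1977326743 = 370007546 multiplications

Standard: 2347334289 multiplications (1329^3). Strassen: 1977326743 multiplications (7^11, after padding to 2048x2048). Strassen reduces 8 recursive multiplications to 7 at each level.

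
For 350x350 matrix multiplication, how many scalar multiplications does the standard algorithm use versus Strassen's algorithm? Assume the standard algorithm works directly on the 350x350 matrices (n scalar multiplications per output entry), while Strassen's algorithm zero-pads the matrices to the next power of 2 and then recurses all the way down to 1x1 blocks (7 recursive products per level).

Matrix multiplication for 350x350 matrices:

Strassen's algorithm requires power-of-2 dimensions. Pad 350x350 to 512x512 (next power of 2).

Standard algorithm: 350^3 = 42875000 multiplications
Strassen's algorithm: 7^(log2(512)) = 7^9 = 40353607 multiplications
Savings: 42875000 - 40353607 = 2521393 multiplications

Standard: 42875000 multiplications (350^3). Strassen: 40353607 multiplications (7^9, after padding to 512x512). Strassen reduces 8 recursive multiplications to 7 at each level.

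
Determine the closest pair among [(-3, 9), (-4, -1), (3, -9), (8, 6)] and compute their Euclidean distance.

Computing all pairwise distances among 4 points:

d((-3, 9), (-4, -1)) = 10.0499 <-- minimum
d((-3, 9), (3, -9)) = 18.9737
d((-3, 9), (8, 6)) = 11.4018
d((-4, -1), (3, -9)) = 10.6301
d((-4, -1), (8, 6)) = 13.8924
d((3, -9), (8, 6)) = 15.8114

Closest pair: (-3, 9) and (-4, -1) with distance 10.0499

The closest pair is (-3, 9) and (-4, -1) with Euclidean distance 10.0499. For 4 points, brute-force pairwise comparison is shown above. For large n, the divide-and-conquer algorithm (sort by x, recurse on halves, check the dividing strip) achieves O(n log n).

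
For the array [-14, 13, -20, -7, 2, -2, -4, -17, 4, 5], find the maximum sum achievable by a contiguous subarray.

Using Kadane's algorithm on [-14, 13, -20, -7, 2, -2, -4, -17, 4, 5]:

Scanning through the array:
Position 1 (value 13): max_ending_here = 13, max_so_far = 13
Position 2 (value -20): max_ending_here = -7, max_so_far = 13
Position 3 (value -7): max_ending_here = -7, max_so_far = 13
Position 4 (value 2): max_ending_here = 2, max_so_far = 13
Position 5 (value -2): max_ending_here = 0, max_so_far = 13
Position 6 (value -4): max_ending_here = -4, max_so_far = 13
Position 7 (value -17): max_ending_here = -17, max_so_far = 13
Position 8 (value 4): max_ending_here = 4, max_so_far = 13
Position 9 (value 5): max_ending_here = 9, max_so_far = 13

Maximum subarray: [13]
Maximum sum: 13

The maximum subarray is [13] with sum 13. This subarray runs from index 1 to index 1.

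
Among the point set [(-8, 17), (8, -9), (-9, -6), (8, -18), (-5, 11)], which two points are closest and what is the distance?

Computing all pairwise distances among 5 points:

d((-8, 17), (8, -9)) = 30.5287
d((-8, 17), (-9, -6)) = 23.0217
d((-8, 17), (8, -18)) = 38.4838
d((-8, 17), (-5, 11)) = 6.7082 <-- minimum
d((8, -9), (-9, -6)) = 17.2627
d((8, -9), (8, -18)) = 9.0
d((8, -9), (-5, 11)) = 23.8537
d((-9, -6), (8, -18)) = 20.8087
d((-9, -6), (-5, 11)) = 17.4642
d((8, -18), (-5, 11)) = 31.7805

Closest pair: (-8, 17) and (-5, 11) with distance 6.7082

The closest pair is (-8, 17) and (-5, 11) with Euclidean distance 6.7082. For 5 points, brute-force pairwise comparison is shown above. For large n, the divide-and-conquer algorithm (sort by x, recurse on halves, check the dividing strip) achieves O(n log n).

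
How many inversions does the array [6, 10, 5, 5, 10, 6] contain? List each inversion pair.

Finding inversions in [6, 10, 5, 5, 10, 6]:

(0, 2): arr[0]=6 > arr[2]=5
(0, 3): arr[0]=6 > arr[3]=5
(1, 2): arr[1]=10 > arr[2]=5
(1, 3): arr[1]=10 > arr[3]=5
(1, 5): arr[1]=10 > arr[5]=6
(4, 5): arr[4]=10 > arr[5]=6

Total inversions: 6

The array has 6 inversion(s): (0,2), (0,3), (1,2), (1,3), (1,5), (4,5). Each pair (i,j) satisfies i < j and arr[i] > arr[j].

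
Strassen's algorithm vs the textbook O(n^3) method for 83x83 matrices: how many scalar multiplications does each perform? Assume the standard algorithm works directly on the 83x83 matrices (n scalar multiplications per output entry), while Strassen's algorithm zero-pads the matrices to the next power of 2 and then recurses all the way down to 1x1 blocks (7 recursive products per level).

Matrix multiplication for 83x83 matrices:

Strassen's algorithm requires power-of-2 dimensions. Pad 83x83 to 128x128 (next power of 2).

Standard algorithm: 83^3 = 571787 multiplications
Strassen's algorithm: 7^(log2(128)) = 7^7 = 823543 multiplications
Difference: 571787 - 823543 = -251756 (Strassen uses MORE here due to padding overhead — for small or just-over-power-of-2 n, padding can outweigh the per-level savings)

Standard: 571787 multiplications (83^3). Strassen: 823543 multiplications (7^7, after padding to 128x128). Strassen reduces 8 recursive multiplications to 7 at each level.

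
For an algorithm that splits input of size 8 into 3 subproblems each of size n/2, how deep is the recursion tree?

For divide and conquer with division factor 2:

Problem sizes at each level:
Level 0: 8
Level 1: 4
Level 2: 2
Level 3: 1

The root is level 0 and the size-1 base case is level 3 (the tree spans levels 0 through 3, i.e. 4 levels counting the root), so the depth is the number of divisions: log_2(8) = 3

The recursion tree depth is log_2(8) = 3. At each level, the problem size is divided by 2, so it takes 3 divisions to reduce to a base case of size 1. The algorithm makes 3 recursive calls at each level.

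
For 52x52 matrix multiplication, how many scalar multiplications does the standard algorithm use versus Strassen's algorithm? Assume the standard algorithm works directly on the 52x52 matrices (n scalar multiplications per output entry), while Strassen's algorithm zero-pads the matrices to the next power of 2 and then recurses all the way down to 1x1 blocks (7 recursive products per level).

Matrix multiplication for 52x52 matrices:

Strassen's algorithm requires power-of-2 dimensions. Pad 52x52 to 64x64 (next power of 2).

Standard algorithm: 52^3 = 140608 multiplications
Strassen's algorithm: 7^(log2(64)) = 7^6 = 117649 multiplications
Savings: 140608 - 117649 = 22959 multiplications

Standard: 140608 multiplications (52^3). Strassen: 117649 multiplications (7^6, after padding to 64x64). Strassen reduces 8 recursive multiplications to 7 at each level.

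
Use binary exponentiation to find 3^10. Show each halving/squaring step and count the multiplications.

Computing 3^10 by squaring (build up from 3^1; each line after the first costs one multiplication):

3^1 = 3
3^2 = (3^1)^2 = 3^2 = 9
3^4 = (3^2)^2 = 9^2 = 81
3^5 = 3 * 3^4 = 3 * 81 = 243
3^10 = (3^5)^2 = 243^2 = 59049

Result: 59049
Multiplications needed: 4 (4 lines after 3^1)

3^10 = 59049. Using exponentiation by squaring, this requires 4 multiplications. The key idea: if the exponent is even, square the half-power; if odd, multiply by the base once.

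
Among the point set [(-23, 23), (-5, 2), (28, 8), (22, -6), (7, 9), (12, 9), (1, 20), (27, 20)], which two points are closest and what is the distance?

Computing all pairwise distances among 8 points:

d((-23, 23), (-5, 2)) = 27.6586
d((-23, 23), (28, 8)) = 53.1601
d((-23, 23), (22, -6)) = 53.535
d((-23, 23), (7, 9)) = 33.1059
d((-23, 23), (12, 9)) = 37.6962
d((-23, 23), (1, 20)) = 24.1868
d((-23, 23), (27, 20)) = 50.0899
d((-5, 2), (28, 8)) = 33.541
d((-5, 2), (22, -6)) = 28.1603
d((-5, 2), (7, 9)) = 13.8924
d((-5, 2), (12, 9)) = 18.3848
d((-5, 2), (1, 20)) = 18.9737
d((-5, 2), (27, 20)) = 36.7151
d((28, 8), (22, -6)) = 15.2315
d((28, 8), (7, 9)) = 21.0238
d((28, 8), (12, 9)) = 16.0312
d((28, 8), (1, 20)) = 29.5466
d((28, 8), (27, 20)) = 12.0416
d((22, -6), (7, 9)) = 21.2132
d((22, -6), (12, 9)) = 18.0278
d((22, -6), (1, 20)) = 33.4215
d((22, -6), (27, 20)) = 26.4764
d((7, 9), (12, 9)) = 5.0 <-- minimum
d((7, 9), (1, 20)) = 12.53
d((7, 9), (27, 20)) = 22.8254
d((12, 9), (1, 20)) = 15.5563
d((12, 9), (27, 20)) = 18.6011
d((1, 20), (27, 20)) = 26.0

Closest pair: (7, 9) and (12, 9) with distance 5.0

The closest pair is (7, 9) and (12, 9) with Euclidean distance 5.0. For 8 points, brute-force pairwise comparison is shown above. For large n, the divide-and-conquer algorithm (sort by x, recurse on halves, check the dividing strip) achieves O(n log n).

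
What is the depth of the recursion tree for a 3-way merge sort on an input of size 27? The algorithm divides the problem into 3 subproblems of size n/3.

For divide and conquer with division factor 3:

Problem sizes at each level:
Level 0: 27
Level 1: 9
Level 2: 3
Level 3: 1

The root is level 0 and the size-1 base case is level 3 (the tree spans levels 0 through 3, i.e. 4 levels counting the root), so the depth is the number of divisions: log_3(27) = 3

The recursion tree depth is log_3(27) = 3. At each level, the problem size is divided by 3, so it takes 3 divisions to reduce to a base case of size 1. The algorithm makes 3 recursive calls at each level.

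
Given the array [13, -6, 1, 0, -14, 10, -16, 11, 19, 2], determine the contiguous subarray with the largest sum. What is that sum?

Using Kadane's algorithm on [13, -6, 1, 0, -14, 10, -16, 11, 19, 2]:

Scanning through the array:
Position 1 (value -6): max_ending_here = 7, max_so_far = 13
Position 2 (value 1): max_ending_here = 8, max_so_far = 13
Position 3 (value 0): max_ending_here = 8, max_so_far = 13
Position 4 (value -14): max_ending_here = -6, max_so_far = 13
Position 5 (value 10): max_ending_here = 10, max_so_far = 13
Position 6 (value -16): max_ending_here = -6, max_so_far = 13
Position 7 (value 11): max_ending_here = 11, max_so_far = 13
Position 8 (value 19): max_ending_here = 30, max_so_far = 30
Position 9 (value 2): max_ending_here = 32, max_so_far = 32

Maximum subarray: [11, 19, 2]
Maximum sum: 32

The maximum subarray is [11, 19, 2] with sum 32. This subarray runs from index 7 to index 9.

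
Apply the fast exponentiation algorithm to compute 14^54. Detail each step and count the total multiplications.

Computing 14^54 by squaring (build up from 14^1; each line after the first costs one multiplication):

14^1 = 14
14^2 = (14^1)^2 = 14^2 = 196
14^3 = 14 * 14^2 = 14 * 196 = 2744
14^6 = (14^3)^2 = 2744^2 = 7529536
14^12 = (14^6)^2 = 7529536^2 = 56693912375296
14^13 = 14 * 14^12 = 14 * 56693912375296 = 793714773254144
14^26 = (14^13)^2 = 793714773254144^2 = 629983141281877223603213172736
14^27 = 14 * 14^26 = 14 * 629983141281877223603213172736 = 8819763977946281130444984418304
14^54 = (14^27)^2 = 8819763977946281130444984418304^2 = 77788236626678808982722471083604074886584214739573349250236416

Result: 77788236626678808982722471083604074886584214739573349250236416
Multiplications needed: 8 (8 lines after 14^1)

14^54 = 77788236626678808982722471083604074886584214739573349250236416. Using exponentiation by squaring, this requires 8 multiplications. The key idea: if the exponent is even, square the half-power; if odd, multiply by the base once.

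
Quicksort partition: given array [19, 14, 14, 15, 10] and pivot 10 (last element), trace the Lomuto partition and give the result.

Lomuto partition with pivot = 10:

Initial array: [19, 14, 14, 15, 10]

arr[0]=19 > 10: no swap
arr[1]=14 > 10: no swap
arr[2]=14 > 10: no swap
arr[3]=15 > 10: no swap

Place pivot at position 0: [10, 14, 14, 15, 19]
Pivot position: 0

After partitioning with pivot 10, the array becomes [10, 14, 14, 15, 19]. The pivot is placed at index 0. All elements to the left of the pivot are <= 10, and all elements to the right are > 10.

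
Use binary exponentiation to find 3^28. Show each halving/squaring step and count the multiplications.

Computing 3^28 by squaring (build up from 3^1; each line after the first costs one multiplication):

3^1 = 3
3^2 = (3^1)^2 = 3^2 = 9
3^3 = 3 * 3^2 = 3 * 9 = 27
3^6 = (3^3)^2 = 27^2 = 729
3^7 = 3 * 3^6 = 3 * 729 = 2187
3^14 = (3^7)^2 = 2187^2 = 4782969
3^28 = (3^14)^2 = 4782969^2 = 22876792454961

Result: 22876792454961
Multiplications needed: 6 (6 lines after 3^1)

3^28 = 22876792454961. Using exponentiation by squaring, this requires 6 multiplications. The key idea: if the exponent is even, square the half-power; if odd, multiply by the base once.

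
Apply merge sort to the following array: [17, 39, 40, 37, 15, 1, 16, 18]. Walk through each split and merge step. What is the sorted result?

Merge sort trace:

Split: [17, 39, 40, 37, 15, 1, 16, 18] -> [17, 39, 40, 37] and [15, 1, 16, 18]
  Split: [17, 39, 40, 37] -> [17, 39] and [40, 37]
    Split: [17, 39] -> [17] and [39]
    Merge: [17] + [39] -> [17, 39]
    Split: [40, 37] -> [40] and [37]
    Merge: [40] + [37] -> [37, 40]
  Merge: [17, 39] + [37, 40] -> [17, 37, 39, 40]
  Split: [15, 1, 16, 18] -> [15, 1] and [16, 18]
    Split: [15, 1] -> [15] and [1]
    Merge: [15] + [1] -> [1, 15]
    Split: [16, 18] -> [16] and [18]
    Merge: [16] + [18] -> [16, 18]
  Merge: [1, 15] + [16, 18] -> [1, 15, 16, 18]
Merge: [17, 37, 39, 40] + [1, 15, 16, 18] -> [1, 15, 16, 17, 18, 37, 39, 40]

Final sorted array: [1, 15, 16, 17, 18, 37, 39, 40]

The merge sort proceeds by recursively splitting the array and merging sorted halves.
After all merges, the sorted array is [1, 15, 16, 17, 18, 37, 39, 40].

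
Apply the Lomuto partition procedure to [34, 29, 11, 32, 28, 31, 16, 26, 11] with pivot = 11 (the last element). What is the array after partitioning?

Lomuto partition with pivot = 11:

Initial array: [34, 29, 11, 32, 28, 31, 16, 26, 11]

arr[0]=34 > 11: no swap
arr[1]=29 > 11: no swap
arr[2]=11 <= 11: swap with position 0, array becomes [11, 29, 34, 32, 28, 31, 16, 26, 11]
arr[3]=32 > 11: no swap
arr[4]=28 > 11: no swap
arr[5]=31 > 11: no swap
arr[6]=16 > 11: no swap
arr[7]=26 > 11: no swap

Place pivot at position 1: [11, 11, 34, 32, 28, 31, 16, 26, 29]
Pivot position: 1

After partitioning with pivot 11, the array becomes [11, 11, 34, 32, 28, 31, 16, 26, 29]. The pivot is placed at index 1. All elements to the left of the pivot are <= 11, and all elements to the right are > 11.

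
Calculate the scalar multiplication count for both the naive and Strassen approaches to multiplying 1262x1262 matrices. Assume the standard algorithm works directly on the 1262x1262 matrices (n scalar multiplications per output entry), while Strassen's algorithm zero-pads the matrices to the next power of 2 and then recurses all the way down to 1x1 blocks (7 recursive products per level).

Matrix multiplication for 1262x1262 matrices:

Strassen's algorithm requires power-of-2 dimensions. Pad 1262x1262 to 2048x2048 (next power of 2).

Standard algorithm: 1262^3 = 2009916728 multiplications
Strassen's algorithm: 7^(log2(2048)) = 7^11 = 1977326743 multiplications
Savings: 2009916728 - 1977326743 = 32589985 multiplications

Standard: 2009916728 multiplications (1262^3). Strassen: 1977326743 multiplications (7^11, after padding to 2048x2048). Strassen reduces 8 recursive multiplications to 7 at each level.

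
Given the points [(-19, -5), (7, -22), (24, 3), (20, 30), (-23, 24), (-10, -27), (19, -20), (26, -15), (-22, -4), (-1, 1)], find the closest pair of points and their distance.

Computing all pairwise distances among 10 points:

d((-19, -5), (7, -22)) = 31.0644
d((-19, -5), (24, 3)) = 43.7379
d((-19, -5), (20, 30)) = 52.4023
d((-19, -5), (-23, 24)) = 29.2746
d((-19, -5), (-10, -27)) = 23.7697
d((-19, -5), (19, -20)) = 40.8534
d((-19, -5), (26, -15)) = 46.0977
d((-19, -5), (-22, -4)) = 3.1623 <-- minimum
d((-19, -5), (-1, 1)) = 18.9737
d((7, -22), (24, 3)) = 30.2324
d((7, -22), (20, 30)) = 53.6004
d((7, -22), (-23, 24)) = 54.9181
d((7, -22), (-10, -27)) = 17.72
d((7, -22), (19, -20)) = 12.1655
d((7, -22), (26, -15)) = 20.2485
d((7, -22), (-22, -4)) = 34.1321
d((7, -22), (-1, 1)) = 24.3516
d((24, 3), (20, 30)) = 27.2947
d((24, 3), (-23, 24)) = 51.4782
d((24, 3), (-10, -27)) = 45.3431
d((24, 3), (19, -20)) = 23.5372
d((24, 3), (26, -15)) = 18.1108
d((24, 3), (-22, -4)) = 46.5296
d((24, 3), (-1, 1)) = 25.0799
d((20, 30), (-23, 24)) = 43.4166
d((20, 30), (-10, -27)) = 64.4127
d((20, 30), (19, -20)) = 50.01
d((20, 30), (26, -15)) = 45.3982
d((20, 30), (-22, -4)) = 54.037
d((20, 30), (-1, 1)) = 35.805
d((-23, 24), (-10, -27)) = 52.6308
d((-23, 24), (19, -20)) = 60.8276
d((-23, 24), (26, -15)) = 62.6259
d((-23, 24), (-22, -4)) = 28.0179
d((-23, 24), (-1, 1)) = 31.8277
d((-10, -27), (19, -20)) = 29.8329
d((-10, -27), (26, -15)) = 37.9473
d((-10, -27), (-22, -4)) = 25.9422
d((-10, -27), (-1, 1)) = 29.4109
d((19, -20), (26, -15)) = 8.6023
d((19, -20), (-22, -4)) = 44.0114
d((19, -20), (-1, 1)) = 29.0
d((26, -15), (-22, -4)) = 49.2443
d((26, -15), (-1, 1)) = 31.3847
d((-22, -4), (-1, 1)) = 21.587

Closest pair: (-19, -5) and (-22, -4) with distance 3.1623

The closest pair is (-19, -5) and (-22, -4) with Euclidean distance 3.1623. For 10 points, brute-force pairwise comparison is shown above. For large n, the divide-and-conquer algorithm (sort by x, recurse on halves, check the dividing strip) achieves O(n log n).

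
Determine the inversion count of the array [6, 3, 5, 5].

Finding inversions in [6, 3, 5, 5]:

(0, 1): arr[0]=6 > arr[1]=3
(0, 2): arr[0]=6 > arr[2]=5
(0, 3): arr[0]=6 > arr[3]=5

Total inversions: 3

The array has 3 inversion(s): (0,1), (0,2), (0,3). Each pair (i,j) satisfies i < j and arr[i] > arr[j].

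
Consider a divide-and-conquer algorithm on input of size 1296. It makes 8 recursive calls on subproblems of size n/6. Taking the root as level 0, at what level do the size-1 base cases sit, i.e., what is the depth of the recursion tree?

For divide and conquer with division factor 6:

Problem sizes at each level:
Level 0: 1296
Level 1: 216
Level 2: 36
Level 3: 6
Level 4: 1

The root is level 0 and the size-1 base case is level 4 (the tree spans levels 0 through 4, i.e. 5 levels counting the root), so the depth is the number of divisions: log_6(1296) = 4

The recursion tree depth is log_6(1296) = 4. At each level, the problem size is divided by 6, so it takes 4 divisions to reduce to a base case of size 1. The algorithm makes 8 recursive calls at each level.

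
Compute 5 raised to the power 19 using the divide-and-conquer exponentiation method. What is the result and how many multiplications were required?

Computing 5^19 by squaring (build up from 5^1; each line after the first costs one multiplication):

5^1 = 5
5^2 = (5^1)^2 = 5^2 = 25
5^4 = (5^2)^2 = 25^2 = 625
5^8 = (5^4)^2 = 625^2 = 390625
5^9 = 5 * 5^8 = 5 * 390625 = 1953125
5^18 = (5^9)^2 = 1953125^2 = 3814697265625
5^19 = 5 * 5^18 = 5 * 3814697265625 = 19073486328125

Result: 19073486328125
Multiplications needed: 6 (6 lines after 5^1)

5^19 = 19073486328125. Using exponentiation by squaring, this requires 6 multiplications. The key idea: if the exponent is even, square the half-power; if odd, multiply by the base once.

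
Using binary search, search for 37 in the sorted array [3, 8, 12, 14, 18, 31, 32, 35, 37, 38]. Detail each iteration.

Binary search for 37 in [3, 8, 12, 14, 18, 31, 32, 35, 37, 38]:

lo=0, hi=9, mid=4, arr[mid]=18 -> 18 < 37, search right half
lo=5, hi=9, mid=7, arr[mid]=35 -> 35 < 37, search right half
lo=8, hi=9, mid=8, arr[mid]=37 -> Found target at index 8!

Binary search finds 37 at index 8 after 3 comparisons. The search repeatedly halves the search space by comparing with the middle element.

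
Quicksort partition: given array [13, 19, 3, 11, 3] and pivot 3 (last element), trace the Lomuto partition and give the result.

Lomuto partition with pivot = 3:

Initial array: [13, 19, 3, 11, 3]

arr[0]=13 > 3: no swap
arr[1]=19 > 3: no swap
arr[2]=3 <= 3: swap with position 0, array becomes [3, 19, 13, 11, 3]
arr[3]=11 > 3: no swap

Place pivot at position 1: [3, 3, 13, 11, 19]
Pivot position: 1

After partitioning with pivot 3, the array becomes [3, 3, 13, 11, 19]. The pivot is placed at index 1. All elements to the left of the pivot are <= 3, and all elements to the right are > 3.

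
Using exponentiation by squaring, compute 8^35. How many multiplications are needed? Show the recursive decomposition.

Computing 8^35 by squaring (build up from 8^1; each line after the first costs one multiplication):

8^1 = 8
8^2 = (8^1)^2 = 8^2 = 64
8^4 = (8^2)^2 = 64^2 = 4096
8^8 = (8^4)^2 = 4096^2 = 16777216
8^16 = (8^8)^2 = 16777216^2 = 281474976710656
8^17 = 8 * 8^16 = 8 * 281474976710656 = 2251799813685248
8^34 = (8^17)^2 = 2251799813685248^2 = 5070602400912917605986812821504
8^35 = 8 * 8^34 = 8 * 5070602400912917605986812821504 = 40564819207303340847894502572032

Result: 40564819207303340847894502572032
Multiplications needed: 7 (7 lines after 8^1)

8^35 = 40564819207303340847894502572032. Using exponentiation by squaring, this requires 7 multiplications. The key idea: if the exponent is even, square the half-power; if odd, multiply by the base once.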